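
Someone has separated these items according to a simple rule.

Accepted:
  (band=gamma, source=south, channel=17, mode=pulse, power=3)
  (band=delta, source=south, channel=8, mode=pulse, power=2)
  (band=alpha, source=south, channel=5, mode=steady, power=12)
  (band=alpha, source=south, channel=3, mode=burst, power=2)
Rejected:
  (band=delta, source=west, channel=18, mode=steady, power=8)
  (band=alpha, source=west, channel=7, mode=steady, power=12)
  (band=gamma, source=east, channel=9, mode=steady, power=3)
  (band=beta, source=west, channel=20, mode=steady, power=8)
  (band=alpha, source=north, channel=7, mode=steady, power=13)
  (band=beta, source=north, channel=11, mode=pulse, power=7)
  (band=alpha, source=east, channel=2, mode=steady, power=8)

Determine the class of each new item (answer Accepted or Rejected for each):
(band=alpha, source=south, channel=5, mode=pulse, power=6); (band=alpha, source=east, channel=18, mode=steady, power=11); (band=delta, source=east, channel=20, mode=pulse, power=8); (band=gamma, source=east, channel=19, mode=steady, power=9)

Accepted, Rejected, Rejected, Rejected

The distinguishing property — source is south — holds for all the 'Accepted' cases and none of the 'Rejected' cases.
(band=alpha, source=south, channel=5, mode=pulse, power=6) → source is south → Accepted.
(band=alpha, source=east, channel=18, mode=steady, power=11) → source is east → Rejected.
(band=delta, source=east, channel=20, mode=pulse, power=8) → source is east → Rejected.
(band=gamma, source=east, channel=19, mode=steady, power=9) → source is east → Rejected.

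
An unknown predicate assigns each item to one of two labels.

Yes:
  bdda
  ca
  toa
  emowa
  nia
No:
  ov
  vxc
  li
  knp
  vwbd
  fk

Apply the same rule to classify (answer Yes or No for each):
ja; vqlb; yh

Rule: contains 'a'. This holds for each 'Yes' example and fails for each 'No' one.
ja: has 'a' — meets the rule, so Yes.
vqlb: no 'a' — fails the rule, so No.
yh: no 'a' — fails the rule, so No.

Yes, No, No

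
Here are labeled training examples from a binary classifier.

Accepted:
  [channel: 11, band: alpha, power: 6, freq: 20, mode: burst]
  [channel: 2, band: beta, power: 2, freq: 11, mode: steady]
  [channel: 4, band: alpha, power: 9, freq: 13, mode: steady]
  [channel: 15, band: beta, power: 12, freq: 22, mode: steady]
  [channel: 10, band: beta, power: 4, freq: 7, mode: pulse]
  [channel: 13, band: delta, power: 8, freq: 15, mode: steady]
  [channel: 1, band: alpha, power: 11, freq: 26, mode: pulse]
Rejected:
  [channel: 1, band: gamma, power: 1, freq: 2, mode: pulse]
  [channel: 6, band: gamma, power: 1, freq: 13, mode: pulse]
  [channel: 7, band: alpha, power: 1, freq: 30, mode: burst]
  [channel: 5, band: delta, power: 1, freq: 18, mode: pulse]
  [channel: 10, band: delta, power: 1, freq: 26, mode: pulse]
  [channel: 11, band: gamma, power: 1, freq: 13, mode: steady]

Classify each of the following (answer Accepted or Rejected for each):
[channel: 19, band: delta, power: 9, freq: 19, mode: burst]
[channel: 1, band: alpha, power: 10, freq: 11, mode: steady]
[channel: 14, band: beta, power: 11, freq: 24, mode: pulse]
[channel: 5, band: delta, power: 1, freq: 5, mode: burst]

Accepted, Accepted, Accepted, Rejected

Every 'Accepted' example satisfies: power ≥ 2. None of the 'Rejected' examples do.
[channel: 19, band: delta, power: 9, freq: 19, mode: burst] → power = 9 → Accepted. [channel: 1, band: alpha, power: 10, freq: 11, mode: steady] → power = 10 → Accepted. [channel: 14, band: beta, power: 11, freq: 24, mode: pulse] → power = 11 → Accepted. [channel: 5, band: delta, power: 1, freq: 5, mode: burst] → power = 1 → Rejected.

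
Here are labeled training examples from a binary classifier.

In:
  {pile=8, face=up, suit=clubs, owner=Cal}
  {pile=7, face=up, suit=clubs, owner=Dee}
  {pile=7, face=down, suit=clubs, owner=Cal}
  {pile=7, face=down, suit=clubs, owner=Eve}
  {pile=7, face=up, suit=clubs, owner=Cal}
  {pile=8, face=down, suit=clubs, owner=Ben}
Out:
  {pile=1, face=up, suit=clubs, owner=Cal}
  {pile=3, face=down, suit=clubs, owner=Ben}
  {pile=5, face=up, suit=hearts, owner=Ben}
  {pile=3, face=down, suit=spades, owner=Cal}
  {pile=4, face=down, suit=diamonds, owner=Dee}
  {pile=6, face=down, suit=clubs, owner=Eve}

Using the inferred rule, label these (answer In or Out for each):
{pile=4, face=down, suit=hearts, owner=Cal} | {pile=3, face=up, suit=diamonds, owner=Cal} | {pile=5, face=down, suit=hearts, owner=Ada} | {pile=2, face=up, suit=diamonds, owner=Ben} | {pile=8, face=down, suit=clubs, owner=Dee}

Out, Out, Out, Out, In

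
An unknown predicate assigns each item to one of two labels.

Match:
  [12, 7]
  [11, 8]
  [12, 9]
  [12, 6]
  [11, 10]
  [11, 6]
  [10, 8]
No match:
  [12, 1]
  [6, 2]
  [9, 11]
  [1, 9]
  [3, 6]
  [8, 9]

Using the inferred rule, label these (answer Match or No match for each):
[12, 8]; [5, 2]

One predicate separates the groups cleanly: first > second AND sum ≥ 17.

Match, No match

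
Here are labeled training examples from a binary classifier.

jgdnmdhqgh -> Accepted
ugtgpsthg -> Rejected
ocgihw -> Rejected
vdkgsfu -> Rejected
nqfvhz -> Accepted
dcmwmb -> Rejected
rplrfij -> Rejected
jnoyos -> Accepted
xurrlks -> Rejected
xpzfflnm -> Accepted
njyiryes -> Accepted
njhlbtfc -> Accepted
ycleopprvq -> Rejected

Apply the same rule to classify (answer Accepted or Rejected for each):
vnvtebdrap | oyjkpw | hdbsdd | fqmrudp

Accepted, Rejected, Rejected, Rejected

The simplest hypothesis consistent with all the labels is: contains 'n'.
vnvtebdrap: Accepted (has 'n').
oyjkpw: Rejected (no 'n').
hdbsdd: Rejected (no 'n').
fqmrudp: Rejected (no 'n').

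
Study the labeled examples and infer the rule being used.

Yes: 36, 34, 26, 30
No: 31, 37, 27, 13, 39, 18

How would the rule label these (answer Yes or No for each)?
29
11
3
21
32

'Yes' ⟺ even AND at least 26.

No, No, No, No, Yes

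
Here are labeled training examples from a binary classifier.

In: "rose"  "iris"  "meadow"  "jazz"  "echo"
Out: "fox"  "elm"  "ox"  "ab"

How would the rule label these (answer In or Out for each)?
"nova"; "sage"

In, In

The pattern is that an item is 'In' exactly when: length ≥ 4.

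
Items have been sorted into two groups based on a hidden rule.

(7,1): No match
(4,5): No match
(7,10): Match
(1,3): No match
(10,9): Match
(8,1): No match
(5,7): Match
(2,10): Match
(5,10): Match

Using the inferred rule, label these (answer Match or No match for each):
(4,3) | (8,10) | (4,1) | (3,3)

No match, Match, No match, No match

A rule that fits every label: sum ≥ 12 — true of each 'Match' example, false of each 'No match' one.
(4,3): No match (4+3 = 7). (8,10): Match (8+10 = 18). (4,1): No match (4+1 = 5). (3,3): No match (3+3 = 6).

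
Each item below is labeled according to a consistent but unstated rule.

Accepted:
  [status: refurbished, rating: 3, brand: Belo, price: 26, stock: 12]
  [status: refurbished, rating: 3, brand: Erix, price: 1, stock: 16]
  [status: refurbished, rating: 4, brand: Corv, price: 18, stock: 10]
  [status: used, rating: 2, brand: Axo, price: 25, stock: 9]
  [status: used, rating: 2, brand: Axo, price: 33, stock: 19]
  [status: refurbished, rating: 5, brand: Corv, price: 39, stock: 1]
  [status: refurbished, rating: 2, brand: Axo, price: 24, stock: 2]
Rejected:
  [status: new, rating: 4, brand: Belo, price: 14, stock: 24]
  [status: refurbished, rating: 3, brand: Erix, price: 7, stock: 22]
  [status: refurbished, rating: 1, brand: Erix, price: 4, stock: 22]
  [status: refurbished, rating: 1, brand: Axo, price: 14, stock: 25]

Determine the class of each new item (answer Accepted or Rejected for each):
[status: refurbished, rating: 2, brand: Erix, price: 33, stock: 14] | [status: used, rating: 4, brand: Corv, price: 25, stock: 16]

Accepted, Accepted

The simplest hypothesis consistent with all the labels is: stock ≤ 19.
[status: refurbished, rating: 2, brand: Erix, price: 33, stock: 14]: stock = 14, meets the rule → Accepted.
[status: used, rating: 4, brand: Corv, price: 25, stock: 16]: stock = 16, meets the rule → Accepted.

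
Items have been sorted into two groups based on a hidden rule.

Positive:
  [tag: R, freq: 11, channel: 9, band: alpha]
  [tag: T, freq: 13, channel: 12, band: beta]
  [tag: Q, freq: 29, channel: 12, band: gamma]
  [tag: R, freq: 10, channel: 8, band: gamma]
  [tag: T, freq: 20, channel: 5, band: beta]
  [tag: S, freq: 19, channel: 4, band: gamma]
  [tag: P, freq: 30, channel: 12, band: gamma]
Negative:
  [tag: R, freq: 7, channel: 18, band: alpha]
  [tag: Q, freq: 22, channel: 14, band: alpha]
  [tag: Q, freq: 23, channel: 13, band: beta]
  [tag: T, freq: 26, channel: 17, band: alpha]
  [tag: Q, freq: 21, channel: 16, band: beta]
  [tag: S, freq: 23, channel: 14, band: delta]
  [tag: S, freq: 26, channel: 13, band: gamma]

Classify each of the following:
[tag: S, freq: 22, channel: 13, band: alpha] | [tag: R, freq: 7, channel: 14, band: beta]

Negative, Negative

One predicate separates the groups cleanly: channel ≤ 12.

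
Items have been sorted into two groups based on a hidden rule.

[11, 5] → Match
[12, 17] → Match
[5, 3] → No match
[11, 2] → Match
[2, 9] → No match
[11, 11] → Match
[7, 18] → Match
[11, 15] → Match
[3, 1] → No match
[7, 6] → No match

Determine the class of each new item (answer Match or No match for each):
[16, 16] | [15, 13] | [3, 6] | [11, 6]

'Match' ⟺ max ≥ 11.

Match, Match, No match, Match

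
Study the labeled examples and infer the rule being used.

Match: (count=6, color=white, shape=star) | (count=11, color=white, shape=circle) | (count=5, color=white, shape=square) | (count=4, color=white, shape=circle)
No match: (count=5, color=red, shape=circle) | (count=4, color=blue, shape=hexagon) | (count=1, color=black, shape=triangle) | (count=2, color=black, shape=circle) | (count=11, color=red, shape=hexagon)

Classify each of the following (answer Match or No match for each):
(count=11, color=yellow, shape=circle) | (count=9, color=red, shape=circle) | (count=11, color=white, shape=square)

No match, No match, Match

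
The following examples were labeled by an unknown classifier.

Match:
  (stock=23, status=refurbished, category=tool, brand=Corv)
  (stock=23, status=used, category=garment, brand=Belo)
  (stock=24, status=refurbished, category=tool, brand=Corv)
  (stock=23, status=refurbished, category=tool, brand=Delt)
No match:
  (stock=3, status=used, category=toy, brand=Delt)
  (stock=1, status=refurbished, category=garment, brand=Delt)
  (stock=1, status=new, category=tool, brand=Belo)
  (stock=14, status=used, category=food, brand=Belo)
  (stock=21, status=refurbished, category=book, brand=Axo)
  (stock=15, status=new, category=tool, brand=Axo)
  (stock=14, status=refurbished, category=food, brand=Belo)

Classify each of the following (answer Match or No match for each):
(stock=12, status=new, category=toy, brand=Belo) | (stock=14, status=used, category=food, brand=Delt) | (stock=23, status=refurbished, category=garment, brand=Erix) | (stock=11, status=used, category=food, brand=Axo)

The rule appears to be: stock ≥ 23.
No match: (stock=12, status=new, category=toy, brand=Belo), since stock = 12.
No match: (stock=14, status=used, category=food, brand=Delt), since stock = 14.
Match: (stock=23, status=refurbished, category=garment, brand=Erix), since stock = 23.
No match: (stock=11, status=used, category=food, brand=Axo), since stock = 11.

No match, No match, Match, No match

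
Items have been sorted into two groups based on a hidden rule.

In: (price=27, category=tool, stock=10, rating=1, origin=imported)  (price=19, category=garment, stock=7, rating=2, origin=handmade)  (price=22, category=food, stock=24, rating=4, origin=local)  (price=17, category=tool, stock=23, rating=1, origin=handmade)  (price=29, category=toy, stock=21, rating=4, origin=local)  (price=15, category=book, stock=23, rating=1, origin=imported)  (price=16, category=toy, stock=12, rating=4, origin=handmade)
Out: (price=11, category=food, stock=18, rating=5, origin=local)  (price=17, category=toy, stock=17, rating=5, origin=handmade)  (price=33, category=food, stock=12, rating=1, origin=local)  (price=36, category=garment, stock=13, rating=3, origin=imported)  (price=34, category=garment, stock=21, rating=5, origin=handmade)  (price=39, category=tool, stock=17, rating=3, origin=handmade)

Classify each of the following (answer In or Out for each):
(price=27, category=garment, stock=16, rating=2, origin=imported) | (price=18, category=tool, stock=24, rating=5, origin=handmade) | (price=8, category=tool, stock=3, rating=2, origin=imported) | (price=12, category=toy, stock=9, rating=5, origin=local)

In, Out, In, Out

The common property of the 'In' items is: rating ≤ 4 AND price ≤ 29. No 'Out' item has it.
(price=27, category=garment, stock=16, rating=2, origin=imported) → rating = 2, price = 27 → In. (price=18, category=tool, stock=24, rating=5, origin=handmade) → rating = 5, price = 18 → Out. (price=8, category=tool, stock=3, rating=2, origin=imported) → rating = 2, price = 8 → In. (price=12, category=toy, stock=9, rating=5, origin=local) → rating = 5, price = 12 → Out.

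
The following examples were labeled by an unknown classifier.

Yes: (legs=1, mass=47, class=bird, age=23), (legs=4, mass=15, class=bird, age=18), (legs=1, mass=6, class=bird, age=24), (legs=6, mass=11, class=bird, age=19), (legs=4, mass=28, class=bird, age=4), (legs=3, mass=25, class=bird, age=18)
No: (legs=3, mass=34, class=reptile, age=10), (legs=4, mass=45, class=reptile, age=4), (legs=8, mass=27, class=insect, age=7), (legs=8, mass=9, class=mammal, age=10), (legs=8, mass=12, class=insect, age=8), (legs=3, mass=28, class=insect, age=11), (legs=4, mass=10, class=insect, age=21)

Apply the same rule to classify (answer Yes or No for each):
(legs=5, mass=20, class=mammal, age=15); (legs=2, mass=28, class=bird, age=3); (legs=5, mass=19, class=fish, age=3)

No, Yes, No

The pattern is that an item is 'Yes' exactly when: class is bird.
(legs=5, mass=20, class=mammal, age=15) — class is mammal, hence No.
(legs=2, mass=28, class=bird, age=3) — class is bird, hence Yes.
(legs=5, mass=19, class=fish, age=3) — class is fish, hence No.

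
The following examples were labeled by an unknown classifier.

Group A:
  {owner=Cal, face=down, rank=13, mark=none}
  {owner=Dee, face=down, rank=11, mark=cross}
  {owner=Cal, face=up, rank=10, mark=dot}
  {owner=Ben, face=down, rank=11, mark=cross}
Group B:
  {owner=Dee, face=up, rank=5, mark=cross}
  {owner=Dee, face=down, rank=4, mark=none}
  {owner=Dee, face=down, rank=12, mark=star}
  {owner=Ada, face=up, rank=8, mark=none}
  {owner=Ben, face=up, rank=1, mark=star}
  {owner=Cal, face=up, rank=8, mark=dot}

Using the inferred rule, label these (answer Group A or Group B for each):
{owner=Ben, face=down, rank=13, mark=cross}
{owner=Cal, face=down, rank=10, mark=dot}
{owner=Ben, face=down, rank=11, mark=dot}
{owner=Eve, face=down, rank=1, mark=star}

Group A, Group A, Group A, Group B

The pattern is that an item is 'Group A' exactly when: rank ≥ 10 AND rank ≠ 12.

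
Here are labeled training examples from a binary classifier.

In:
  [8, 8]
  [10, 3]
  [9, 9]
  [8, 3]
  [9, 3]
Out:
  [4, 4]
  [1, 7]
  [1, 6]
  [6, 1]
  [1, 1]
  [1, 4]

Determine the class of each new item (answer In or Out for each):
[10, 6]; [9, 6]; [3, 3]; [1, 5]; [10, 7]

A rule that fits every label: sum ≥ 11 — true of each 'In' example, false of each 'Out' one.
[10, 6]: 10+6 = 16 — satisfies this, so In.
[9, 6]: 9+6 = 15 — satisfies this, so In.
[3, 3]: 3+3 = 6 — does not fit, so Out.
[1, 5]: 1+5 = 6 — does not fit, so Out.
[10, 7]: 10+7 = 17 — satisfies this, so In.

In, In, Out, Out, In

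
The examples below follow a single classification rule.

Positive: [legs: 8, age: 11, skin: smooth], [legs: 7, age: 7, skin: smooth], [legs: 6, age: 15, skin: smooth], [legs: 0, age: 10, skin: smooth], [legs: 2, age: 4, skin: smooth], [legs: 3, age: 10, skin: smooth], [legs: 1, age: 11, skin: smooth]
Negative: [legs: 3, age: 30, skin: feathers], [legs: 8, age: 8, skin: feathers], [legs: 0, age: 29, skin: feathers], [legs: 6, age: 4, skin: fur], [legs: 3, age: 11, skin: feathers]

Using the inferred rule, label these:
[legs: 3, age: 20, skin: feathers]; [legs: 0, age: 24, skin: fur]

Negative, Negative

Comparing the two groups points to one rule — skin is smooth.
[legs: 3, age: 20, skin: feathers]: skin is feathers — fails this test, so Negative. [legs: 0, age: 24, skin: fur]: skin is fur — fails this test, so Negative.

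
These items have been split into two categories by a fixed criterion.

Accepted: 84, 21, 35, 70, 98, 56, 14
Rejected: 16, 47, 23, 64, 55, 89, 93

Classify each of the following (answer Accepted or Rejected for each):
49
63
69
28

Accepted, Accepted, Rejected, Accepted

The pattern is that an item is 'Accepted' exactly when: multiple of 7.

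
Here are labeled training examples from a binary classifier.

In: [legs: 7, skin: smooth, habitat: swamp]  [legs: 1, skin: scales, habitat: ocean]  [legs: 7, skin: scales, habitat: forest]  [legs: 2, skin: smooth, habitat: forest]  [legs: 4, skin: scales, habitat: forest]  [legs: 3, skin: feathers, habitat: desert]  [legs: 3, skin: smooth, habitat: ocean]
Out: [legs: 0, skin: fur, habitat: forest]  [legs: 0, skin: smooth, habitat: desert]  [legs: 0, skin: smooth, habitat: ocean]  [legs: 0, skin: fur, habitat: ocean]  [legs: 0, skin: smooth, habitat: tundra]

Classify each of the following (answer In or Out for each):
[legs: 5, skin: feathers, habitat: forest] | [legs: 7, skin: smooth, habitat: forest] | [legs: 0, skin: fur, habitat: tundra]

In, In, Out

The classifier is using: legs ≥ 1.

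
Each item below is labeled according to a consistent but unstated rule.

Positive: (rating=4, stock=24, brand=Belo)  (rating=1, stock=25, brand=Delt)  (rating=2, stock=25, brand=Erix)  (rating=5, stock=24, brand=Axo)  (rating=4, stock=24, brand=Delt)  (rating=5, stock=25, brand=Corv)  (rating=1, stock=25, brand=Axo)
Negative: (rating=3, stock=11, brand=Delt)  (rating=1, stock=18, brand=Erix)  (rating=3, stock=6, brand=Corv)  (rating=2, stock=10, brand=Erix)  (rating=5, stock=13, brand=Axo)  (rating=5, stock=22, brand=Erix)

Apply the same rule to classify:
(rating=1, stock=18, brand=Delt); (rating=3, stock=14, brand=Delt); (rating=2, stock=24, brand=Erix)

Every 'Positive' example satisfies: stock ≥ 24. None of the 'Negative' examples do.
(rating=1, stock=18, brand=Delt) → stock = 18 → Negative.
(rating=3, stock=14, brand=Delt) → stock = 14 → Negative.
(rating=2, stock=24, brand=Erix) → stock = 24 → Positive.

Negative, Negative, Positive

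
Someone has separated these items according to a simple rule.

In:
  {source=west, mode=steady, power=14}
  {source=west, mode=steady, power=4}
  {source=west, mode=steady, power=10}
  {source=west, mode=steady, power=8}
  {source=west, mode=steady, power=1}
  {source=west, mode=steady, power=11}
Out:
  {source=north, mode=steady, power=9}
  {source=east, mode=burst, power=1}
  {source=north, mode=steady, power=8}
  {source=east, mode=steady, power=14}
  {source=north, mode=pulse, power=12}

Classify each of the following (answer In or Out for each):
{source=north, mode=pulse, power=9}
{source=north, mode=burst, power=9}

Out, Out

A rule that fits every label: source is west — true of each 'In' example, false of each 'Out' one.
{source=north, mode=pulse, power=9} → source is north → Out. {source=north, mode=burst, power=9} → source is north → Out.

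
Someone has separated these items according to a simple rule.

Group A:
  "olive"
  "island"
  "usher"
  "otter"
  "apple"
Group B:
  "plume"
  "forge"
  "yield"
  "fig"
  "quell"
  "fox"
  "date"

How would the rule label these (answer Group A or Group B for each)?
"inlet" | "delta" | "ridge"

Group A, Group B, Group B

Rule: starts with a vowel. This holds for each 'Group A' example and fails for each 'Group B' one.
"inlet" → starts with 'i' → Group A.
"delta" → starts with 'd' → Group B.
"ridge" → starts with 'r' → Group B.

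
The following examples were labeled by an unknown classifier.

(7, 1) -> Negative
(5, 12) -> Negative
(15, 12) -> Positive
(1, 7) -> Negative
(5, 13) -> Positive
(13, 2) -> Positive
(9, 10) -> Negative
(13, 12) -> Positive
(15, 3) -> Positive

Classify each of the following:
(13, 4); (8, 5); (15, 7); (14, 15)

Positive, Negative, Positive, Positive

A rule that fits every label: max ≥ 13 — true of each 'Positive' example, false of each 'Negative' one.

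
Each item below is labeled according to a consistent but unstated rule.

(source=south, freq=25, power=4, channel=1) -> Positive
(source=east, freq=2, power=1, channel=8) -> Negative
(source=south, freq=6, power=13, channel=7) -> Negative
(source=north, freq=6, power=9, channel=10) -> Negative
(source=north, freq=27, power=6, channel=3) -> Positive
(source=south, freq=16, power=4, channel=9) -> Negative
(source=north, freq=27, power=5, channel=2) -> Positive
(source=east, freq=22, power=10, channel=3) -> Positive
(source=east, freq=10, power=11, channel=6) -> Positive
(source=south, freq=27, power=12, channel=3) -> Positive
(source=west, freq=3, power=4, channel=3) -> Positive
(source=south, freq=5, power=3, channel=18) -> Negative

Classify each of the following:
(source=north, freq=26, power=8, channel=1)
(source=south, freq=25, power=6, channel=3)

A rule that fits every label: channel ≤ 6 — true of each 'Positive' example, false of each 'Negative' one.
Positive: (source=north, freq=26, power=8, channel=1), since channel = 1. Positive: (source=south, freq=25, power=6, channel=3), since channel = 3.

Positive, Positive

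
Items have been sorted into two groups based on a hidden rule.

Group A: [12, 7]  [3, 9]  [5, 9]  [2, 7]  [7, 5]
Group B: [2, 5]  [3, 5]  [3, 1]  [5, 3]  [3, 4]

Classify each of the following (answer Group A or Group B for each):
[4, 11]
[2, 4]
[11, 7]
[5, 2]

The simplest hypothesis consistent with all the labels is: sum ≥ 9.
[4, 11] → 4+11 = 15 → Group A.
[2, 4] → 2+4 = 6 → Group B.
[11, 7] → 11+7 = 18 → Group A.
[5, 2] → 5+2 = 7 → Group B.

Group A, Group B, Group A, Group B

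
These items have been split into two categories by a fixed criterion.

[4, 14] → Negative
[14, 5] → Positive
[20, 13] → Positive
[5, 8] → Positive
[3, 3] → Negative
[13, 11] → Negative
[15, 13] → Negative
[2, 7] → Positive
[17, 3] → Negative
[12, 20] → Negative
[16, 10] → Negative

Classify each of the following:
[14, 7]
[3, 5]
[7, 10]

Positive, Negative, Positive

The classifier is using: sum is odd.
[14, 7]: 14+7 = 21 — checks out, so Positive.
[3, 5]: 3+5 = 8 — does not satisfy this, so Negative.
[7, 10]: 7+10 = 17 — checks out, so Positive.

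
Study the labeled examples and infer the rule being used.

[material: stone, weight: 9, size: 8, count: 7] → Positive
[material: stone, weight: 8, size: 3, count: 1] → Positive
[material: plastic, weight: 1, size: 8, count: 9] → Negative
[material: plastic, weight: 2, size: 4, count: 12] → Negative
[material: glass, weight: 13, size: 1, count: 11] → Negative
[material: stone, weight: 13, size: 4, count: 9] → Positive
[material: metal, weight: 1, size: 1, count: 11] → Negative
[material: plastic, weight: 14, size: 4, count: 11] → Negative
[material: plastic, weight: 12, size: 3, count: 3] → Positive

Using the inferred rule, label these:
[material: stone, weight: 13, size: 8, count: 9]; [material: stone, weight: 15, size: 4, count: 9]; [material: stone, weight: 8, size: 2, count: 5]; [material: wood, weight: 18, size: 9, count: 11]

The distinguishing property — weight ≥ 2 AND count ≤ 9 — holds for all the 'Positive' cases and none of the 'Negative' cases.
[material: stone, weight: 13, size: 8, count: 9] — weight = 13, count = 9, hence Positive. [material: stone, weight: 15, size: 4, count: 9] — weight = 15, count = 9, hence Positive. [material: stone, weight: 8, size: 2, count: 5] — weight = 8, count = 5, hence Positive. [material: wood, weight: 18, size: 9, count: 11] — weight = 18, count = 11, hence Negative.

Positive, Positive, Positive, Negative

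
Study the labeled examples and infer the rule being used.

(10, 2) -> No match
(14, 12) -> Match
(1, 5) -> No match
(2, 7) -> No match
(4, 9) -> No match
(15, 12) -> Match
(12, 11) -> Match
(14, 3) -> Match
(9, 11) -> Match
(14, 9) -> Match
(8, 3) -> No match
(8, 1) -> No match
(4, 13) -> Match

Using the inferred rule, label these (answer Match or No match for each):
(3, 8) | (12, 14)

A rule that fits every label: sum ≥ 17 — true of each 'Match' example, false of each 'No match' one.

No match, Match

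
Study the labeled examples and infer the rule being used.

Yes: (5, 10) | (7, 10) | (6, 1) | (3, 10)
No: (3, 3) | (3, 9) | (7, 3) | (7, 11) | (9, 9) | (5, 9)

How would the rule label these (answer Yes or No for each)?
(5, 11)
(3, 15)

'Yes' ⟺ sum is odd.
(5, 11) — 5+11 = 16, hence No. (3, 15) — 3+15 = 18, hence No.

No, No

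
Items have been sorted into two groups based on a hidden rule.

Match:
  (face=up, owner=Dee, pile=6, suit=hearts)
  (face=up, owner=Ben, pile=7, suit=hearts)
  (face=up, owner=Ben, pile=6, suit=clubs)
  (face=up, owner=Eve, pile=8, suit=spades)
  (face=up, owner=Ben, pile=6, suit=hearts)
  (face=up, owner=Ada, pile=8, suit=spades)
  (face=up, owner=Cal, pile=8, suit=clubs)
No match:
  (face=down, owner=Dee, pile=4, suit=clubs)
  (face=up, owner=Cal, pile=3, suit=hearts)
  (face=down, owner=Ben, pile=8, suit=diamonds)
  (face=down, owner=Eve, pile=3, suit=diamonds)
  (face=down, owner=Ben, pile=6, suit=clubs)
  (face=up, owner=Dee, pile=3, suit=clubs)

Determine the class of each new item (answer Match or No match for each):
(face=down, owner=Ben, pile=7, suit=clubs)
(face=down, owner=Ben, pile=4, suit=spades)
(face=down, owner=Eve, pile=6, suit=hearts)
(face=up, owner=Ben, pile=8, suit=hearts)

One predicate separates the groups cleanly: face is up AND pile ≥ 4.

No match, No match, No match, Match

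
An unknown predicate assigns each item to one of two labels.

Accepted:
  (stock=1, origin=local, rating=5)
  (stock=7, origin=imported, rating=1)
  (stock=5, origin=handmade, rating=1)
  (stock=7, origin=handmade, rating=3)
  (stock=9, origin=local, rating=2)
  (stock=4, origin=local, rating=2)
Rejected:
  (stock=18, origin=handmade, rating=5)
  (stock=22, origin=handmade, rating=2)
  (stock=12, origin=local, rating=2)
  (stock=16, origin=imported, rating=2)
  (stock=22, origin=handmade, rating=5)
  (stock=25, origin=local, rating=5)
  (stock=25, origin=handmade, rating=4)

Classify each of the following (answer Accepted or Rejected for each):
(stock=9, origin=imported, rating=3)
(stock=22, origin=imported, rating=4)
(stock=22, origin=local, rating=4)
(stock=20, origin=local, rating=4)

Accepted, Rejected, Rejected, Rejected

The simplest hypothesis consistent with all the labels is: stock ≤ 9.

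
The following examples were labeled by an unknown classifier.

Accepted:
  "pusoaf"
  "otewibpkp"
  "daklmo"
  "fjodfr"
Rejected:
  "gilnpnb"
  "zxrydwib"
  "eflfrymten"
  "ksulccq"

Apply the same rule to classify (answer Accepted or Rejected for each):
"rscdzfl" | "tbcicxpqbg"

Rejected, Rejected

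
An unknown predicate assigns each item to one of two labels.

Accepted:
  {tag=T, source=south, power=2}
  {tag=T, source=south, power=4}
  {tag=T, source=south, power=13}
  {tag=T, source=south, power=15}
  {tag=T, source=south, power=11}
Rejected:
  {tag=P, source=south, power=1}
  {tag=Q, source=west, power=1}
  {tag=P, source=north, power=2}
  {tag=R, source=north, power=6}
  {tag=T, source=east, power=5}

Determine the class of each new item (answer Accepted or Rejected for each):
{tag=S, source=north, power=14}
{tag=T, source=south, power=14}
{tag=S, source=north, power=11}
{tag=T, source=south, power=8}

Rejected, Accepted, Rejected, Accepted

A rule that fits every label: source is south AND tag is T — true of each 'Accepted' example, false of each 'Rejected' one.
{tag=S, source=north, power=14}: Rejected (source is north, tag is S). {tag=T, source=south, power=14}: Accepted (source is south, tag is T). {tag=S, source=north, power=11}: Rejected (source is north, tag is S). {tag=T, source=south, power=8}: Accepted (source is south, tag is T).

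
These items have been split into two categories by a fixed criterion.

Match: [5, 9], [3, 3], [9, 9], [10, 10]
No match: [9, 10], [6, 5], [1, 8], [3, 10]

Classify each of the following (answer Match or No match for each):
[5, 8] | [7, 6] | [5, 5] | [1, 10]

'Match' ⟺ sum is even.
[5, 8] — 5+8 = 13, hence No match.
[7, 6] — 7+6 = 13, hence No match.
[5, 5] — 5+5 = 10, hence Match.
[1, 10] — 1+10 = 11, hence No match.

No match, No match, Match, No match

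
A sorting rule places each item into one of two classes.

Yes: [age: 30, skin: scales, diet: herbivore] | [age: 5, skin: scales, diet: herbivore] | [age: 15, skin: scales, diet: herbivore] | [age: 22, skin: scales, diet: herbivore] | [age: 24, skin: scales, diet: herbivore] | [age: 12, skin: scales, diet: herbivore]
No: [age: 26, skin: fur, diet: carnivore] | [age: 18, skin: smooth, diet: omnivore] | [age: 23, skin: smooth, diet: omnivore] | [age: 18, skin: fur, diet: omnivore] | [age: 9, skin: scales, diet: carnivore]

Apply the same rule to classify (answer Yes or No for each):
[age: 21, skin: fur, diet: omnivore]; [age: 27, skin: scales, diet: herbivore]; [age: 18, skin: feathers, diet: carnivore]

Rule: diet is herbivore. This holds for each 'Yes' example and fails for each 'No' one.

No, Yes, No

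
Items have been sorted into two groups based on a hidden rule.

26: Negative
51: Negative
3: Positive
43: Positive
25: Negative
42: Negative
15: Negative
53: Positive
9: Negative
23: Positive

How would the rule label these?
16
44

A rule that fits every label: prime — true of each 'Positive' example, false of each 'Negative' one.
16: Negative (16 = 2·8).
44: Negative (44 = 2·22).

Negative, Negative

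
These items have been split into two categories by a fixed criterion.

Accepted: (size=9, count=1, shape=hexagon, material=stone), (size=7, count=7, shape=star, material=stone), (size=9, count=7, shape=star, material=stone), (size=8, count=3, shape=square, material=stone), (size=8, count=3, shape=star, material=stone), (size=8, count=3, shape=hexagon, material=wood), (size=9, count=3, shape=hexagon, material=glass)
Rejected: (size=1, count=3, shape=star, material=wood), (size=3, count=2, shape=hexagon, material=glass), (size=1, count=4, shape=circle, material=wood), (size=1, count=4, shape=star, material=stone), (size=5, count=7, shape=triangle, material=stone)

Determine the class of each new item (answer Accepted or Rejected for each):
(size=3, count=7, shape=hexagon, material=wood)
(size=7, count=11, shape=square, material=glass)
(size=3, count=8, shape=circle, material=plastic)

Rejected, Accepted, Rejected

A rule that fits every label: size ≥ 7 — true of each 'Accepted' example, false of each 'Rejected' one.
(size=3, count=7, shape=hexagon, material=wood): size = 3, does not pass → Rejected.
(size=7, count=11, shape=square, material=glass): size = 7, qualifies → Accepted.
(size=3, count=8, shape=circle, material=plastic): size = 3, does not pass → Rejected.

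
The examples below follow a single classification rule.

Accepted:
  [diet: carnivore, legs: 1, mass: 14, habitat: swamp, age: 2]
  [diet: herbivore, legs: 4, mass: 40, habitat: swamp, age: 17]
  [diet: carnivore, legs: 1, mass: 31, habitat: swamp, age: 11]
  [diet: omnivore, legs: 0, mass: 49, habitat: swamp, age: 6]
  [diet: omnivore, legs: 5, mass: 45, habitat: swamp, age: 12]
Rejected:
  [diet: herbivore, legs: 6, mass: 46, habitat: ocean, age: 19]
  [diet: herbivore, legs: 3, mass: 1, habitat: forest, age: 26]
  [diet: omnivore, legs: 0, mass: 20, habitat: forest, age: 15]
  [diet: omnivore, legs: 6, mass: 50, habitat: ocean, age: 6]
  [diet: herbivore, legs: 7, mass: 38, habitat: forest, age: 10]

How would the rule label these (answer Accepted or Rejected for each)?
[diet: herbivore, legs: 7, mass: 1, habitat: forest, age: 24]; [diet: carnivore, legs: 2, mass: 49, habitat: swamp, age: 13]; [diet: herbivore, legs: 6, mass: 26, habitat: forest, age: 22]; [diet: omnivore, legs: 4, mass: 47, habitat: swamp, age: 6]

Rejected, Accepted, Rejected, Accepted

Checking candidate rules against both groups, what survives is: habitat is swamp.
[diet: herbivore, legs: 7, mass: 1, habitat: forest, age: 24] → habitat is forest → Rejected. [diet: carnivore, legs: 2, mass: 49, habitat: swamp, age: 13] → habitat is swamp → Accepted. [diet: herbivore, legs: 6, mass: 26, habitat: forest, age: 22] → habitat is forest → Rejected. [diet: omnivore, legs: 4, mass: 47, habitat: swamp, age: 6] → habitat is swamp → Accepted.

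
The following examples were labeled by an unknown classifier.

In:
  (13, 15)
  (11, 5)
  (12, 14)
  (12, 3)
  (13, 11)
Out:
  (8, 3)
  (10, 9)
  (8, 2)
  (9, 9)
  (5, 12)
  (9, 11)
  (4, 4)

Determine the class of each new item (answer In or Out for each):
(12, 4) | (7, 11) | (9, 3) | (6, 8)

In, Out, Out, Out

The rule appears to be: first ≥ 11.
(12, 4) — first 12, hence In.
(7, 11) — first 7, hence Out.
(9, 3) — first 9, hence Out.
(6, 8) — first 6, hence Out.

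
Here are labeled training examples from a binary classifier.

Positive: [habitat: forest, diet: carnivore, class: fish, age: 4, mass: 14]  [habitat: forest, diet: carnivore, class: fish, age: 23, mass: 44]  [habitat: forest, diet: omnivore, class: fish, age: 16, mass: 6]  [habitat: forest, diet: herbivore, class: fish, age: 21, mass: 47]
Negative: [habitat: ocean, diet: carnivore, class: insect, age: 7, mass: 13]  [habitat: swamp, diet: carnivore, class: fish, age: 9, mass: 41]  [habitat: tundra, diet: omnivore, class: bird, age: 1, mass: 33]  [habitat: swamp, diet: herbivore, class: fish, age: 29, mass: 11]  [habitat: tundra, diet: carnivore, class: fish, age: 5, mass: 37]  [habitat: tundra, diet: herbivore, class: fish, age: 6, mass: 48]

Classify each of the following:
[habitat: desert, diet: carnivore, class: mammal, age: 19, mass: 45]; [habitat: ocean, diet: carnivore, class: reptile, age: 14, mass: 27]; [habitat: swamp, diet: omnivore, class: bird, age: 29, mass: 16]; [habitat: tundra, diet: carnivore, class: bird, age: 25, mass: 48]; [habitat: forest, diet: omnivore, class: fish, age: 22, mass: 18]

A rule that fits every label: habitat is forest — true of each 'Positive' example, false of each 'Negative' one.
[habitat: desert, diet: carnivore, class: mammal, age: 19, mass: 45] → habitat is desert → Negative. [habitat: ocean, diet: carnivore, class: reptile, age: 14, mass: 27] → habitat is ocean → Negative. [habitat: swamp, diet: omnivore, class: bird, age: 29, mass: 16] → habitat is swamp → Negative. [habitat: tundra, diet: carnivore, class: bird, age: 25, mass: 48] → habitat is tundra → Negative. [habitat: forest, diet: omnivore, class: fish, age: 22, mass: 18] → habitat is forest → Positive.

Negative, Negative, Negative, Negative, Positive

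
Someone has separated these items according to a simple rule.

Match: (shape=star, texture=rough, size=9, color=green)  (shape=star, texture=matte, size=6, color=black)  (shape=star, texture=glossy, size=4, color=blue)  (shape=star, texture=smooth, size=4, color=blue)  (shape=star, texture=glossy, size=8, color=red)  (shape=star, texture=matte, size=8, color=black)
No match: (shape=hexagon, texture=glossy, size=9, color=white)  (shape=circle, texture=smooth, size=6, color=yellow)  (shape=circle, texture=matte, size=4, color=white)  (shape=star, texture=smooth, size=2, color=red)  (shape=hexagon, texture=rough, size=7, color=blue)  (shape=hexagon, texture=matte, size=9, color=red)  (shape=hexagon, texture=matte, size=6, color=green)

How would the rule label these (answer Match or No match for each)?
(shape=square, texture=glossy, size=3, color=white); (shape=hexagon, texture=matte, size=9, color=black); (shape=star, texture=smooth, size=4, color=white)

No match, No match, Match

The common property of the 'Match' items is: shape is star AND size ≥ 4. No 'No match' item has it.
No match: (shape=square, texture=glossy, size=3, color=white), since shape is square, size = 3. No match: (shape=hexagon, texture=matte, size=9, color=black), since shape is hexagon, size = 9. Match: (shape=star, texture=smooth, size=4, color=white), since shape is star, size = 4.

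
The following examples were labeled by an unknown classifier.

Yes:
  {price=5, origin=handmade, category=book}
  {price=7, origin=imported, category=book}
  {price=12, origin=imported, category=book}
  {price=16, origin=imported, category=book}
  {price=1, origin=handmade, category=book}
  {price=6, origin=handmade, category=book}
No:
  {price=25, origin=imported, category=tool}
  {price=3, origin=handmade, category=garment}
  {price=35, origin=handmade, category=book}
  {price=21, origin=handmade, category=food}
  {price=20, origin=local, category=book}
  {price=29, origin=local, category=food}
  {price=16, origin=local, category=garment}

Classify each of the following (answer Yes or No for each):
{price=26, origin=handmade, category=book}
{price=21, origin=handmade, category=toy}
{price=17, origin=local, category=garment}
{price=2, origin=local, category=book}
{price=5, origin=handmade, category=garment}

No, No, No, Yes, No

The pattern is that an item is 'Yes' exactly when: category is book AND price ≤ 16.
{price=26, origin=handmade, category=book}: category is book, price = 26 — does not fit, so No. {price=21, origin=handmade, category=toy}: category is toy, price = 21 — does not fit, so No. {price=17, origin=local, category=garment}: category is garment, price = 17 — does not fit, so No. {price=2, origin=local, category=book}: category is book, price = 2 — matches, so Yes. {price=5, origin=handmade, category=garment}: category is garment, price = 5 — does not fit, so No.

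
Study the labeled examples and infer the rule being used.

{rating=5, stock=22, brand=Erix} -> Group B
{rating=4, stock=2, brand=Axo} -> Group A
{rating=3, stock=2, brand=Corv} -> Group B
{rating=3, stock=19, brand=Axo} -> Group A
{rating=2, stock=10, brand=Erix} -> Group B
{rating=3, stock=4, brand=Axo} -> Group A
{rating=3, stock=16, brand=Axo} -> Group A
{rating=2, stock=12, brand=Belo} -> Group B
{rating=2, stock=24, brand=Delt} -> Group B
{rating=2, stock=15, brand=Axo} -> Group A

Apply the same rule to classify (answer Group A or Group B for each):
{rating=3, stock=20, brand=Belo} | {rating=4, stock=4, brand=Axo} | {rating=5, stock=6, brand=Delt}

The distinguishing property — brand is Axo — holds for all the 'Group A' cases and none of the 'Group B' cases.
{rating=3, stock=20, brand=Belo}: brand is Belo — does not satisfy this, so Group B.
{rating=4, stock=4, brand=Axo}: brand is Axo — checks out, so Group A.
{rating=5, stock=6, brand=Delt}: brand is Delt — does not satisfy this, so Group B.

Group B, Group A, Group B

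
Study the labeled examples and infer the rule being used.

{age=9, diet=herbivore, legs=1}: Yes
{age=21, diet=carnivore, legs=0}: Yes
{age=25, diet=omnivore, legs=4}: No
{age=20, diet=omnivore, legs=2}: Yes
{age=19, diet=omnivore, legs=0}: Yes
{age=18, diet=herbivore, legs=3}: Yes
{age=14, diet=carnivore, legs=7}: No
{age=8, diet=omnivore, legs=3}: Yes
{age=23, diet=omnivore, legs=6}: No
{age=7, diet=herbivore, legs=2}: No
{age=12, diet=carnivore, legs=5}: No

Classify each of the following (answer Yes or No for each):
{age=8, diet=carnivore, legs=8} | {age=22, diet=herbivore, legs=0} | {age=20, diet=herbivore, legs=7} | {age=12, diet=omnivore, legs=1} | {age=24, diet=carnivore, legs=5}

No, Yes, No, Yes, No

Rule: age ≥ 8 AND legs ≤ 3. This holds for each 'Yes' example and fails for each 'No' one.
{age=8, diet=carnivore, legs=8}: age = 8, legs = 8 — does not satisfy this, so No.
{age=22, diet=herbivore, legs=0}: age = 22, legs = 0 — satisfies this, so Yes.
{age=20, diet=herbivore, legs=7}: age = 20, legs = 7 — does not satisfy this, so No.
{age=12, diet=omnivore, legs=1}: age = 12, legs = 1 — satisfies this, so Yes.
{age=24, diet=carnivore, legs=5}: age = 24, legs = 5 — does not satisfy this, so No.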